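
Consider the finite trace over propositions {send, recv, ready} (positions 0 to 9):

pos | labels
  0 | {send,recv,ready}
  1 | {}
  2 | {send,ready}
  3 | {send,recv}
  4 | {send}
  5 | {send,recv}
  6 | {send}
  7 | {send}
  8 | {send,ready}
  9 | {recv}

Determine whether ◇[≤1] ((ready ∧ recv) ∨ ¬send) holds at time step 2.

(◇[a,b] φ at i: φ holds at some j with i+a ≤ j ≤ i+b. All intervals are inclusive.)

Check ((ready ∧ recv) ∨ ¬send) at each j in [2,3]:
  j=2: false
  j=3: false
No position in the window satisfies it → formula fails.

Does not hold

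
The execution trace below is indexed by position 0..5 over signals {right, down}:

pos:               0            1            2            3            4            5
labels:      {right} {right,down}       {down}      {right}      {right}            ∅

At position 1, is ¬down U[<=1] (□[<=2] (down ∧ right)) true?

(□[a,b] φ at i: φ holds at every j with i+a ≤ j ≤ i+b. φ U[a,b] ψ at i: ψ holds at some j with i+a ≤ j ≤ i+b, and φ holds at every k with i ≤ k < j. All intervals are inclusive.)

False

Need some j in [1,2] with □[<=2] (down ∧ right), and ¬down at every k in [1,j-1].
  j=1: □[<=2] (down ∧ right) — fails at 2.
  j=2: □[<=2] (down ∧ right) — fails at 2.
No j in the window works → until fails.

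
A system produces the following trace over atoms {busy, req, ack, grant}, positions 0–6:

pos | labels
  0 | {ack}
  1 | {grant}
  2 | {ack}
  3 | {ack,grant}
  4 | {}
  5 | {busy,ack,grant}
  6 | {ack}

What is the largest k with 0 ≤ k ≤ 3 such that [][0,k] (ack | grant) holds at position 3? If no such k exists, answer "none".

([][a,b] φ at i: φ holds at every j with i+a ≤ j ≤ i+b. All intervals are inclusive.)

0

(ack | grant) must hold from j=3 onward; find where it first fails.
  j=3: holds
  j=4: fails
Holds on [3,3], so largest k = 0.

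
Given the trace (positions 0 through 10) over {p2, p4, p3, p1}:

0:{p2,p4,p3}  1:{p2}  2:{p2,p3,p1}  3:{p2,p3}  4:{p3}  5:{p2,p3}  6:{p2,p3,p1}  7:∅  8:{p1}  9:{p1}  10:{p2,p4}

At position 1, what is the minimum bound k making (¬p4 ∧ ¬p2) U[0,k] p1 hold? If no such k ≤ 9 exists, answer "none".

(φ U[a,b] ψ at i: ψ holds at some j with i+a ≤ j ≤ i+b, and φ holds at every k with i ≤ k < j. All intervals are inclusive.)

Need earliest j ≥ 1 with p1, and (¬p4 ∧ ¬p2) at every k in [1,j-1].
  j=1: rhs fails.
  j=2: rhs holds but lhs fails at k=1.
  j=3: rhs fails.
  j=4: rhs fails.
  j=5: rhs fails.
  j=6: rhs holds but lhs fails at k=1.
  j=7: rhs fails.
  j=8: rhs holds but lhs fails at k=1.
  j=9: rhs holds but lhs fails at k=1.
  j=10: rhs fails.
No witness within the range → none.

none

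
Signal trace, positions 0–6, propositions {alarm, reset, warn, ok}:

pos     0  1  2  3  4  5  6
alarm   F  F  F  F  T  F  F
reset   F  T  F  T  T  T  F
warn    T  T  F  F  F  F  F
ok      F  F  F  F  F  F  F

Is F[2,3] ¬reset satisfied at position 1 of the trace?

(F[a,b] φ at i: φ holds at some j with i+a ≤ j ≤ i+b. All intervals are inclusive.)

Does not hold

Check ¬reset at each j in [3,4]:
  j=3: false
  j=4: false
No position in the window satisfies it → formula fails.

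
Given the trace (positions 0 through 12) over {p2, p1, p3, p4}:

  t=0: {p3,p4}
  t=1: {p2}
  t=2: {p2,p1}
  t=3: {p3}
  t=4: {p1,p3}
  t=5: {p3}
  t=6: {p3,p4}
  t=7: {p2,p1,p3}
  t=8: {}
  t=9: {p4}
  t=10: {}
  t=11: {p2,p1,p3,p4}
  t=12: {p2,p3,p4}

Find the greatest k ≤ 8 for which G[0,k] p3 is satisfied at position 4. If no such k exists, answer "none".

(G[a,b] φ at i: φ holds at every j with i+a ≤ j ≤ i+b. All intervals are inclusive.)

3

p3 must hold from j=4 onward; find where it first fails.
  j=4: holds
  j=5: holds
  j=6: holds
  j=7: holds
  j=8: fails
Holds on [4,7], so largest k = 3.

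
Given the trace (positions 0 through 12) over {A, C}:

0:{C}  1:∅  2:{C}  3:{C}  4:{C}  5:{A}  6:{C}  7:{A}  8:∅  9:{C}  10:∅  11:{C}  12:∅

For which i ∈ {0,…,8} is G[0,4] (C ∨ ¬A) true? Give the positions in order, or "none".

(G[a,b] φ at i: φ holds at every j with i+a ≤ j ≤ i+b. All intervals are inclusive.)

0, 8

Evaluate at each i in [0,8]:
  i=0: ✓ (all of [0,4])
  i=1: ✗ (fails at j=5)
  i=2: ✗ (fails at j=5)
  i=3: ✗ (fails at j=5)
  i=4: ✗ (fails at j=5)
  i=5: ✗ (fails at j=5)
  i=6: ✗ (fails at j=7)
  i=7: ✗ (fails at j=7)
  i=8: ✓ (all of [8,12])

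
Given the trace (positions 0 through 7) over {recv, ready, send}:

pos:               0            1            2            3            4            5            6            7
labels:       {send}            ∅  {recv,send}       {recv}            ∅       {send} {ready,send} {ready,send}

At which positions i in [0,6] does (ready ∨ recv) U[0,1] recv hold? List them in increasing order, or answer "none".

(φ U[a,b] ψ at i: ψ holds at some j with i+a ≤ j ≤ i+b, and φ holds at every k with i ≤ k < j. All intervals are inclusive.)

2, 3

Evaluate at each i in [0,6]:
  i=0: ✗ (no rhs in [0,1])
  i=1: ✗ (lhs fails at k=1 before rhs at j=2)
  i=2: ✓ (rhs at j=2)
  i=3: ✓ (rhs at j=3)
  i=4: ✗ (no rhs in [4,5])
  i=5: ✗ (no rhs in [5,6])
  i=6: ✗ (no rhs in [6,7])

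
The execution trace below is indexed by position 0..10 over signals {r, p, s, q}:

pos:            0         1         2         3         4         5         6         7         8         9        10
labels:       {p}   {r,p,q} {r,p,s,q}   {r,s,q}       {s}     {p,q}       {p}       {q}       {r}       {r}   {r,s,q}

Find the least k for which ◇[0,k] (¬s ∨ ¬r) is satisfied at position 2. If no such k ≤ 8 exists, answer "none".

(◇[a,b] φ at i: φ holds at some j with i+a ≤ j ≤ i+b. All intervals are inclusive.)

Scan j = 2,3,… for (¬s ∨ ¬r):
  j=2: fails
  j=3: fails
  j=4: holds
First hit at j=4, so smallest k = 4-2 = 2.

2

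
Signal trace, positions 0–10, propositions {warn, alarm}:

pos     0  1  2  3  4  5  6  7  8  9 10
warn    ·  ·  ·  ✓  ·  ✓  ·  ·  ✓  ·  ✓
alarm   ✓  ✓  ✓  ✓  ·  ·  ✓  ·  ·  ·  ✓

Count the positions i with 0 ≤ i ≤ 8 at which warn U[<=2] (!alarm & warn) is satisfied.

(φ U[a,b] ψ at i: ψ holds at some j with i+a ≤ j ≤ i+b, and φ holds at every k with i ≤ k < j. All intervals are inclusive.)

Evaluate at each i in [0,8]:
  i=0: ✗ (no rhs in [0,2])
  i=1: ✗ (no rhs in [1,3])
  i=2: ✗ (no rhs in [2,4])
  i=3: ✗ (lhs fails at k=4 before rhs at j=5)
  i=4: ✗ (lhs fails at k=4 before rhs at j=5)
  i=5: ✓ (rhs at j=5)
  i=6: ✗ (lhs fails at k=6 before rhs at j=8)
  i=7: ✗ (lhs fails at k=7 before rhs at j=8)
  i=8: ✓ (rhs at j=8)
Positions where it holds: {5, 8} → 2.

2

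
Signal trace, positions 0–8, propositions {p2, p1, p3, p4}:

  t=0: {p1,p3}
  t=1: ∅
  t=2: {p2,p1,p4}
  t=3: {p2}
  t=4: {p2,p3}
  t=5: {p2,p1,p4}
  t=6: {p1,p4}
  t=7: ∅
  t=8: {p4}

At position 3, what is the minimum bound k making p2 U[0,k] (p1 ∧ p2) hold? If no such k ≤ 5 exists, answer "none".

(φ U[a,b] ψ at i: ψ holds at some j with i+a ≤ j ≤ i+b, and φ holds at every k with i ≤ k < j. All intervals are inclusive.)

Need earliest j ≥ 3 with (p1 ∧ p2), and p2 at every k in [3,j-1].
  j=3: rhs fails.
  j=4: rhs fails.
  j=5: rhs holds; lhs holds on [3,4]. k = 2.

2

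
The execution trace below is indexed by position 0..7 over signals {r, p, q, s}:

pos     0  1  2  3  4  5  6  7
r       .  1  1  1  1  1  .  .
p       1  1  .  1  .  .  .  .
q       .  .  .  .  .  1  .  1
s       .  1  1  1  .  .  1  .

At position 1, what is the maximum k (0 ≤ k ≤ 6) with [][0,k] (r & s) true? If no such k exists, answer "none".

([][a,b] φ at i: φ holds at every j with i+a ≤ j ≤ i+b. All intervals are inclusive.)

(r & s) must hold from j=1 onward; find where it first fails.
  j=1: holds
  j=2: holds
  j=3: holds
  j=4: fails
Holds on [1,3], so largest k = 2.

2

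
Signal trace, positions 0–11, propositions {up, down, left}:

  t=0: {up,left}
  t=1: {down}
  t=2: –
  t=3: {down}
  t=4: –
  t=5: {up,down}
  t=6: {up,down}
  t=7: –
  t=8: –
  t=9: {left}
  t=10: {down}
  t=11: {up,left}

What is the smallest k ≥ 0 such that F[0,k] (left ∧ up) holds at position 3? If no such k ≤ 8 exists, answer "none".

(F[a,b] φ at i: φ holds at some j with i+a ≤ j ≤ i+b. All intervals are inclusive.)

8

Scan j = 3,4,… for (left ∧ up):
  j=3: fails
  j=4: fails
  j=5: fails
  j=6: fails
  j=7: fails
  j=8: fails
  j=9: fails
  j=10: fails
  j=11: holds
First hit at j=11, so smallest k = 11-3 = 8.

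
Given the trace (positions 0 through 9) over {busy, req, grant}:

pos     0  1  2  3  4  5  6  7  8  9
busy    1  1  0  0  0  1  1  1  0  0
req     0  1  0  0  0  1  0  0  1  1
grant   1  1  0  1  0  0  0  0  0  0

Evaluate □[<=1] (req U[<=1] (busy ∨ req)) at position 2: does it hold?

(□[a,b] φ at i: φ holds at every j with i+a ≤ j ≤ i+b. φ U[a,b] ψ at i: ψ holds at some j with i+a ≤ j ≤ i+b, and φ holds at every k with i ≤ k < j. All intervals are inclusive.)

No

Check (req U[<=1] (busy ∨ req)) at every j in [2,3]:
  j=2: fails
  j=3: fails
Fails at j=2 → formula fails.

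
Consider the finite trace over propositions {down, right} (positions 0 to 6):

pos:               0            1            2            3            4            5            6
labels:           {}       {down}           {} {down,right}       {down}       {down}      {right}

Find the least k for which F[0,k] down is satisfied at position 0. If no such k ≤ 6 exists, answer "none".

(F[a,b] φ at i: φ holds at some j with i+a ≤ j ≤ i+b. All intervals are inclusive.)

Scan j = 0,1,… for down:
  j=0: fails
  j=1: holds
First hit at j=1, so smallest k = 1-0 = 1.

1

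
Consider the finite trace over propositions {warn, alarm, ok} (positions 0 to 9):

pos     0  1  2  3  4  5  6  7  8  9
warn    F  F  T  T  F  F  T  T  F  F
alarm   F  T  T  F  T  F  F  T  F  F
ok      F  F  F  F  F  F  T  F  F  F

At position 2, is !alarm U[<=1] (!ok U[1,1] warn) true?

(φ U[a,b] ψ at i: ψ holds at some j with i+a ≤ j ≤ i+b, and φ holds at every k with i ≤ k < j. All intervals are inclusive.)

Holds

Need some j in [2,3] with (!ok U[1,1] warn), and !alarm at every k in [2,j-1].
  j=2: (!ok U[1,1] warn) holds; no prefix to check → satisfied.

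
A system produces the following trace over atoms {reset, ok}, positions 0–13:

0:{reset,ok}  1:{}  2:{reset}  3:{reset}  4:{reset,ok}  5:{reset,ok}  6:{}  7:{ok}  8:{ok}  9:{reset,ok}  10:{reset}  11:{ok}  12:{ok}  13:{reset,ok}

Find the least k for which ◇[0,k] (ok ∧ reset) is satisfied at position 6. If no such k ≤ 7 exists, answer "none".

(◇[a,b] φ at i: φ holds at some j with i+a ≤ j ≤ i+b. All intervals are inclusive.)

Scan j = 6,7,… for (ok ∧ reset):
  j=6: fails
  j=7: fails
  j=8: fails
  j=9: holds
First hit at j=9, so smallest k = 9-6 = 3.

3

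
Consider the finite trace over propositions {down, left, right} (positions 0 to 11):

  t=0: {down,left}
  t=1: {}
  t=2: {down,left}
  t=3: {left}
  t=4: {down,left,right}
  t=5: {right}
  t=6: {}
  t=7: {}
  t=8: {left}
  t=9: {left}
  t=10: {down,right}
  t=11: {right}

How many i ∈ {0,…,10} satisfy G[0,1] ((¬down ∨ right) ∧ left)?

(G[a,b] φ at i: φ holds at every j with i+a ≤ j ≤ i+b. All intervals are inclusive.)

Evaluate at each i in [0,10]:
  i=0: ✗ (fails at j=0)
  i=1: ✗ (fails at j=1)
  i=2: ✗ (fails at j=2)
  i=3: ✓ (all of [3,4])
  i=4: ✗ (fails at j=5)
  i=5: ✗ (fails at j=5)
  i=6: ✗ (fails at j=6)
  i=7: ✗ (fails at j=7)
  i=8: ✓ (all of [8,9])
  i=9: ✗ (fails at j=10)
  i=10: ✗ (fails at j=10)
Positions where it holds: {3, 8} → 2.

2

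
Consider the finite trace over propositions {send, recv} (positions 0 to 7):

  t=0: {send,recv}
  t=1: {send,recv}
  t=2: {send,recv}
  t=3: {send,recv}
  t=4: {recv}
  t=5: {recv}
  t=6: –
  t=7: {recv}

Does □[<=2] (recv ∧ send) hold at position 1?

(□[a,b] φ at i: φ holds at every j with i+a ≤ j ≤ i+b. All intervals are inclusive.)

Check (recv ∧ send) at every j in [1,3]:
  j=1: true
  j=2: true
  j=3: true
All positions satisfy it → formula holds.

Yes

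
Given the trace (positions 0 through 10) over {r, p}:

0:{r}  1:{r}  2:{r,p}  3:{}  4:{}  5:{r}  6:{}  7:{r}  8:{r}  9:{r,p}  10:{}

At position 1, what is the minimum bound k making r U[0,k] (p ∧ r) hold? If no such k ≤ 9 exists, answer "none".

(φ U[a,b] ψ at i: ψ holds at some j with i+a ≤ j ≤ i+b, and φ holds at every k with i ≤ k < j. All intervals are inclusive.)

Need earliest j ≥ 1 with (p ∧ r), and r at every k in [1,j-1].
  j=1: rhs fails.
  j=2: rhs holds; lhs holds on [1,1]. k = 1.

1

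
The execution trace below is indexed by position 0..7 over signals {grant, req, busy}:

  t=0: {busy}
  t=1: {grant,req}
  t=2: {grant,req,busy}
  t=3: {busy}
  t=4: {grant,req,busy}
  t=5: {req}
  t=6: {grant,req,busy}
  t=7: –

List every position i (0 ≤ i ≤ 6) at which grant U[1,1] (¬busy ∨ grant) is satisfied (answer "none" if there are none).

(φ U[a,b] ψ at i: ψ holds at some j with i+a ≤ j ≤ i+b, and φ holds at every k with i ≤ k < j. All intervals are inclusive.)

Evaluate at each i in [0,6]:
  i=0: ✗ (lhs fails at k=0 before rhs at j=1)
  i=1: ✓ (rhs at j=2; lhs holds on [1,1])
  i=2: ✗ (no rhs in [3,3])
  i=3: ✗ (lhs fails at k=3 before rhs at j=4)
  i=4: ✓ (rhs at j=5; lhs holds on [4,4])
  i=5: ✗ (lhs fails at k=5 before rhs at j=6)
  i=6: ✓ (rhs at j=7; lhs holds on [6,6])

1, 4, 6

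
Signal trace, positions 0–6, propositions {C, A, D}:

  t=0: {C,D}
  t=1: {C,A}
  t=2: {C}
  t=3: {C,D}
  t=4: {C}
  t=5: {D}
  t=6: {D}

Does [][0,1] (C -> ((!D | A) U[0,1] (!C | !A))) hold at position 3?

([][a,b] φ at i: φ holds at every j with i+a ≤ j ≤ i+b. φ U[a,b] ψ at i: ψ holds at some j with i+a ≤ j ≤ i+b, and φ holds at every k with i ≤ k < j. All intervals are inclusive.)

Yes

Check (C -> ((!D | A) U[0,1] (!C | !A))) at every j in [3,4]:
  j=3: antecedent true; consequent holds → ✓
  j=4: antecedent true; consequent holds → ✓
All positions satisfy it → formula holds.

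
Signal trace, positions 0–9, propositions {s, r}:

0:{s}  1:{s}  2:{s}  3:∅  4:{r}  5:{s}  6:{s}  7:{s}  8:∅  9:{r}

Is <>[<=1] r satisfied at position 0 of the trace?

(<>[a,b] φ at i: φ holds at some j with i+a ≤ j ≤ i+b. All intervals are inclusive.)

Check r at each j in [0,1]:
  j=0: false
  j=1: false
No position in the window satisfies it → formula fails.

False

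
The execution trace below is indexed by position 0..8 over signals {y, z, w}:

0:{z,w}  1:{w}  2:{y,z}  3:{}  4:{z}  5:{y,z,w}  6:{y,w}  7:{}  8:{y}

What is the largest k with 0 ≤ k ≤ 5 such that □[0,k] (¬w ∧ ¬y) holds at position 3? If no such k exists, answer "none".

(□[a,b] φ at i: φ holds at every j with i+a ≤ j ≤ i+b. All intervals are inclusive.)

(¬w ∧ ¬y) must hold from j=3 onward; find where it first fails.
  j=3: holds
  j=4: holds
  j=5: fails
Holds on [3,4], so largest k = 1.

1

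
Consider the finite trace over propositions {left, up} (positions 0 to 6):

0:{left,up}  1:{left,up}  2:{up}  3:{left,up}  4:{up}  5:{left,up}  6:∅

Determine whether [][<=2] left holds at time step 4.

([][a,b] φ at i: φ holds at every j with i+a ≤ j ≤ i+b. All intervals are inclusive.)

Check left at every j in [4,6]:
  j=4: false
  j=5: true
  j=6: false
Fails at j=4 → formula fails.

No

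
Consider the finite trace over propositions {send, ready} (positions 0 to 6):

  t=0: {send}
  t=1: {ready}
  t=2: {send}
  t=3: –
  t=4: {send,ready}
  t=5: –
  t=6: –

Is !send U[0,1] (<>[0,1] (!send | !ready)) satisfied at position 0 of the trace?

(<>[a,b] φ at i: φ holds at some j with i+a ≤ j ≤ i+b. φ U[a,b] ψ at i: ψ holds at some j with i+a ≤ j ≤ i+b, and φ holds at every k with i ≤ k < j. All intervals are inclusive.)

Yes

Need some j in [0,1] with <>[0,1] (!send | !ready), and !send at every k in [0,j-1].
  j=0: <>[0,1] (!send | !ready) holds; no prefix to check → satisfied.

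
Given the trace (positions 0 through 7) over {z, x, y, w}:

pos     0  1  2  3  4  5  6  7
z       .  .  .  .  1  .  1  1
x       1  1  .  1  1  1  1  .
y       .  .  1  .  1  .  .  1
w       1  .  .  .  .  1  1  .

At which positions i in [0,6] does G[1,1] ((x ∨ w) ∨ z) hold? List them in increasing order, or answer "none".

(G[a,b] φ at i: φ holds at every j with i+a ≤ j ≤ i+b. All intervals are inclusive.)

0, 2, 3, 4, 5, 6

Evaluate at each i in [0,6]:
  i=0: ✓ (all of [1,1])
  i=1: ✗ (fails at j=2)
  i=2: ✓ (all of [3,3])
  i=3: ✓ (all of [4,4])
  i=4: ✓ (all of [5,5])
  i=5: ✓ (all of [6,6])
  i=6: ✓ (all of [7,7])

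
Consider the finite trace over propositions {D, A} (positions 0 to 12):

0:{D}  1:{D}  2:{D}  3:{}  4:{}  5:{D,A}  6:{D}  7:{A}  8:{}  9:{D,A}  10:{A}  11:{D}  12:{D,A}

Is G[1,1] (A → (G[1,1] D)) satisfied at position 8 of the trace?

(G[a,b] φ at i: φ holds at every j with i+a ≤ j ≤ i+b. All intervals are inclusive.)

False

Check (A → (G[1,1] D)) at every j in [9,9]:
  j=9: antecedent true; consequent fails at 10 → ✗
Fails at j=9 → formula fails.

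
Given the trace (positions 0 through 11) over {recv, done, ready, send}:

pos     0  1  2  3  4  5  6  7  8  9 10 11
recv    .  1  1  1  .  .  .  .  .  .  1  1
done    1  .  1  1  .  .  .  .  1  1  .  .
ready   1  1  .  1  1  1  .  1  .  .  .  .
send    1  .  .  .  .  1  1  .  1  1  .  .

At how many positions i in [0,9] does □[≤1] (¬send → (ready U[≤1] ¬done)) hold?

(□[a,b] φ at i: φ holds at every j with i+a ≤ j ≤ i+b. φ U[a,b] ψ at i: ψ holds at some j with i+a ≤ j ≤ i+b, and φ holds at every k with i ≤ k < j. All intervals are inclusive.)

8

Evaluate at each i in [0,9]:
  i=0: ✓ (all of [0,1])
  i=1: ✗ (fails at j=2)
  i=2: ✗ (fails at j=2)
  i=3: ✓ (all of [3,4])
  i=4: ✓ (all of [4,5])
  i=5: ✓ (all of [5,6])
  i=6: ✓ (all of [6,7])
  i=7: ✓ (all of [7,8])
  i=8: ✓ (all of [8,9])
  i=9: ✓ (all of [9,10])
Positions where it holds: {0, 3, 4, 5, 6, 7, 8, 9} → 8.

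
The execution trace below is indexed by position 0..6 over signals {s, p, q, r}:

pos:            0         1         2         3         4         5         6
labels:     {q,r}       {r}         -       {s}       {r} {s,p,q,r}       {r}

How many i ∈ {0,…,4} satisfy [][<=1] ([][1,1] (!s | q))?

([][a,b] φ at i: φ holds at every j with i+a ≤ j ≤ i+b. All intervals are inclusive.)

Evaluate at each i in [0,4]:
  i=0: ✓ (all of [0,1])
  i=1: ✗ (fails at j=2)
  i=2: ✗ (fails at j=2)
  i=3: ✓ (all of [3,4])
  i=4: ✓ (all of [4,5])
Positions where it holds: {0, 3, 4} → 3.

3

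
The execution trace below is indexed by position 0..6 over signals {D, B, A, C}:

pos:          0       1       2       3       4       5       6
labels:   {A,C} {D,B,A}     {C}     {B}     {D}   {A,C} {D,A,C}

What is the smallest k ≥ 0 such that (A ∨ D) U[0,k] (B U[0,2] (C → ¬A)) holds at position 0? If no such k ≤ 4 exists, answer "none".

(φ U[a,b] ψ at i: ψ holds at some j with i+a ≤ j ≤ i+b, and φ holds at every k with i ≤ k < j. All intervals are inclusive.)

1

Need earliest j ≥ 0 with (B U[0,2] (C → ¬A)), and (A ∨ D) at every k in [0,j-1].
  j=0: rhs fails.
  j=1: rhs holds; lhs holds on [0,0]. k = 1.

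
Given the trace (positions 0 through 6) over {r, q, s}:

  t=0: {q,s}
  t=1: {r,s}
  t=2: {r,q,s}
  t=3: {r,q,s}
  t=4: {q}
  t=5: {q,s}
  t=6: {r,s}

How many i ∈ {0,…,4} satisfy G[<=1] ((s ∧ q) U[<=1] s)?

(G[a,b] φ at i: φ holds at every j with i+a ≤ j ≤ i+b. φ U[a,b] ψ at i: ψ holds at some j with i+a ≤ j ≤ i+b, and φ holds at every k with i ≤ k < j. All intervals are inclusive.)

Evaluate at each i in [0,4]:
  i=0: ✓ (all of [0,1])
  i=1: ✓ (all of [1,2])
  i=2: ✓ (all of [2,3])
  i=3: ✗ (fails at j=4)
  i=4: ✗ (fails at j=4)
Positions where it holds: {0, 1, 2} → 3.

3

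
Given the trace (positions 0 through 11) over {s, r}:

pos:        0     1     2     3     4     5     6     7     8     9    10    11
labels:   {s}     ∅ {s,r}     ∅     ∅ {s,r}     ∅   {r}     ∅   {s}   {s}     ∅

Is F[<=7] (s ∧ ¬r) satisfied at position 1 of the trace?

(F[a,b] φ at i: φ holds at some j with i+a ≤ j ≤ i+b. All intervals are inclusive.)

Does not hold

Check (s ∧ ¬r) at each j in [1,8]:
  j=1: false
  j=2: false
  j=3: false
  j=4: false
  j=5: false
  j=6: false
  j=7: false
  j=8: false
No position in the window satisfies it → formula fails.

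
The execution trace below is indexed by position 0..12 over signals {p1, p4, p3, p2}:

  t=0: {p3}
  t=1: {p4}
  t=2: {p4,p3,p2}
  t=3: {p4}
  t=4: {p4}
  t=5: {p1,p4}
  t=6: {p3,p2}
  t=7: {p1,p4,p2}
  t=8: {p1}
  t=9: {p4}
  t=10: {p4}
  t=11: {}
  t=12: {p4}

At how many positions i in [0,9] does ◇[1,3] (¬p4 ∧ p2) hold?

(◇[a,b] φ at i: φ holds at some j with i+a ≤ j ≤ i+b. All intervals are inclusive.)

3

Evaluate at each i in [0,9]:
  i=0: ✗ (none in [1,3])
  i=1: ✗ (none in [2,4])
  i=2: ✗ (none in [3,5])
  i=3: ✓ (witness j=6)
  i=4: ✓ (witness j=6)
  i=5: ✓ (witness j=6)
  i=6: ✗ (none in [7,9])
  i=7: ✗ (none in [8,10])
  i=8: ✗ (none in [9,11])
  i=9: ✗ (none in [10,12])
Positions where it holds: {3, 4, 5} → 3.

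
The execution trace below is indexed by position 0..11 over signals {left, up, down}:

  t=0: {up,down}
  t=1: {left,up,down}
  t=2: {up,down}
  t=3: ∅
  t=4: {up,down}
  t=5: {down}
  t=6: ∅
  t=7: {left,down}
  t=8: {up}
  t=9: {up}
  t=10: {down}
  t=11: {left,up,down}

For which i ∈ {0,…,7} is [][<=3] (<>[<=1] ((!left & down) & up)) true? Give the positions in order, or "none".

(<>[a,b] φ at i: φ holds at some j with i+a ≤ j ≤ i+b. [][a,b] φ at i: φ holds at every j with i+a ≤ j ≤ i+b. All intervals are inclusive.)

0, 1

Evaluate at each i in [0,7]:
  i=0: ✓ (all of [0,3])
  i=1: ✓ (all of [1,4])
  i=2: ✗ (fails at j=5)
  i=3: ✗ (fails at j=5)
  i=4: ✗ (fails at j=5)
  i=5: ✗ (fails at j=5)
  i=6: ✗ (fails at j=6)
  i=7: ✗ (fails at j=7)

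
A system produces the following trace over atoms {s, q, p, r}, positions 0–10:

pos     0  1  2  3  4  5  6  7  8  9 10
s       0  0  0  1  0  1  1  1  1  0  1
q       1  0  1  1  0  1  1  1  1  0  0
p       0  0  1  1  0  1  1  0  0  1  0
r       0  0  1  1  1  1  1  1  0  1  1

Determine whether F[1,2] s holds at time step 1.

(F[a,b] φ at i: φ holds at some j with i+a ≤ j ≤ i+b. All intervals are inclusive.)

Yes

Check s at each j in [2,3]:
  j=2: false
  j=3: true
Found at j=3 → formula holds.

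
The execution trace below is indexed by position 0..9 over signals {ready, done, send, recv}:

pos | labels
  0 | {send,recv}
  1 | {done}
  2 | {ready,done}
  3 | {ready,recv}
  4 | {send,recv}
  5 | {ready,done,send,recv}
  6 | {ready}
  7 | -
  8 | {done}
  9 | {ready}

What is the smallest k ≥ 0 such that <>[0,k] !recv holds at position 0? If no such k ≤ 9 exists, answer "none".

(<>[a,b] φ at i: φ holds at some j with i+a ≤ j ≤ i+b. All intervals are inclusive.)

1

Scan j = 0,1,… for !recv:
  j=0: fails
  j=1: holds
First hit at j=1, so smallest k = 1-0 = 1.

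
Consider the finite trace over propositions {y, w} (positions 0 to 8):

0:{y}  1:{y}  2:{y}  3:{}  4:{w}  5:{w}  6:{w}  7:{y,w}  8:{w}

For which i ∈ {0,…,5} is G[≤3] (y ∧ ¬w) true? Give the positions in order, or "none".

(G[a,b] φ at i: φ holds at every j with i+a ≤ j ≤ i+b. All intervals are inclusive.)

Evaluate at each i in [0,5]:
  i=0: ✗ (fails at j=3)
  i=1: ✗ (fails at j=3)
  i=2: ✗ (fails at j=3)
  i=3: ✗ (fails at j=3)
  i=4: ✗ (fails at j=4)
  i=5: ✗ (fails at j=5)

none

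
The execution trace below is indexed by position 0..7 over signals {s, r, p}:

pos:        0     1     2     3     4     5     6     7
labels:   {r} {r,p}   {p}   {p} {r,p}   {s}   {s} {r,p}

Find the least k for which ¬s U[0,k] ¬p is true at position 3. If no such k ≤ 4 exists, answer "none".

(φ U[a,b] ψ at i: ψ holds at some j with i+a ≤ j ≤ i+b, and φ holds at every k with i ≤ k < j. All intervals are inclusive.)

2

Need earliest j ≥ 3 with ¬p, and ¬s at every k in [3,j-1].
  j=3: rhs fails.
  j=4: rhs fails.
  j=5: rhs holds; lhs holds on [3,4]. k = 2.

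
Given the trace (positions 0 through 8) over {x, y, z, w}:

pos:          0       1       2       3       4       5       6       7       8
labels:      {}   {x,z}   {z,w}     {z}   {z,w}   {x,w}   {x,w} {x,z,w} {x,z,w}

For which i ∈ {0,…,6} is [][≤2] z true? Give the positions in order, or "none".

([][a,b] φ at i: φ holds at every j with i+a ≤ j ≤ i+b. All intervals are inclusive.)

Evaluate at each i in [0,6]:
  i=0: ✗ (fails at j=0)
  i=1: ✓ (all of [1,3])
  i=2: ✓ (all of [2,4])
  i=3: ✗ (fails at j=5)
  i=4: ✗ (fails at j=5)
  i=5: ✗ (fails at j=5)
  i=6: ✗ (fails at j=6)

1, 2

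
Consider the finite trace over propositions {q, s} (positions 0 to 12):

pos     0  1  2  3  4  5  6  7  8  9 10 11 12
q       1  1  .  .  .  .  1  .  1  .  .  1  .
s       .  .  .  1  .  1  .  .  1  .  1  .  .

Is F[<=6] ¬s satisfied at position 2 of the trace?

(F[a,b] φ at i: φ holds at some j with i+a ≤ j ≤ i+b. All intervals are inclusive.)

True

Check ¬s at each j in [2,8]:
  j=2: true
  j=3: false
  j=4: true
  j=5: false
  j=6: true
  j=7: true
  j=8: false
Found at j=2 → formula holds.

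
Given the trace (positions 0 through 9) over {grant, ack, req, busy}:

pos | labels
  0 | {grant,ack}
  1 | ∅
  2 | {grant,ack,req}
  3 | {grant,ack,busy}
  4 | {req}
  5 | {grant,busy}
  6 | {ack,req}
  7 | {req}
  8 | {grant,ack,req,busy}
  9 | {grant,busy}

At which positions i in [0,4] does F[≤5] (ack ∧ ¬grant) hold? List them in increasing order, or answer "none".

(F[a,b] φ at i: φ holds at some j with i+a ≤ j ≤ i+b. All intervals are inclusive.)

1, 2, 3, 4

Evaluate at each i in [0,4]:
  i=0: ✗ (none in [0,5])
  i=1: ✓ (witness j=6)
  i=2: ✓ (witness j=6)
  i=3: ✓ (witness j=6)
  i=4: ✓ (witness j=6)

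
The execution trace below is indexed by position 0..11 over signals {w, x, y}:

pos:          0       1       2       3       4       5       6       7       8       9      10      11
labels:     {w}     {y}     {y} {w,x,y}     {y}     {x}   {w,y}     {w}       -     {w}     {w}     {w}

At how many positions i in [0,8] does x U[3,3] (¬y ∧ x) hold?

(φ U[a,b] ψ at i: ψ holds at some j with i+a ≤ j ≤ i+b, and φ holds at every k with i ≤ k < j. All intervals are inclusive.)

Evaluate at each i in [0,8]:
  i=0: ✗ (no rhs in [3,3])
  i=1: ✗ (no rhs in [4,4])
  i=2: ✗ (lhs fails at k=2 before rhs at j=5)
  i=3: ✗ (no rhs in [6,6])
  i=4: ✗ (no rhs in [7,7])
  i=5: ✗ (no rhs in [8,8])
  i=6: ✗ (no rhs in [9,9])
  i=7: ✗ (no rhs in [10,10])
  i=8: ✗ (no rhs in [11,11])
Positions where it holds: {} → 0.

0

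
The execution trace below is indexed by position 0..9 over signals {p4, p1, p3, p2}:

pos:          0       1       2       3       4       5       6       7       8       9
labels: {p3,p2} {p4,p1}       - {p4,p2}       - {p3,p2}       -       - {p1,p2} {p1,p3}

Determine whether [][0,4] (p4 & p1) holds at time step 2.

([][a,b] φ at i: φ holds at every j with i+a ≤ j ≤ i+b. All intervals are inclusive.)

No

Check (p4 & p1) at every j in [2,6]:
  j=2: false
  j=3: false
  j=4: false
  j=5: false
  j=6: false
Fails at j=2 → formula fails.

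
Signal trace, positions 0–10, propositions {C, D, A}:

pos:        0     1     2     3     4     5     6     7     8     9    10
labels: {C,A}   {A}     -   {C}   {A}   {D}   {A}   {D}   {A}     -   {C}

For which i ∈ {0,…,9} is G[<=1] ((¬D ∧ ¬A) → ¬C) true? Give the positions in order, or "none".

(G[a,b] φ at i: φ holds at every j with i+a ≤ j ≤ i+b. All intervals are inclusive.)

0, 1, 4, 5, 6, 7, 8

Evaluate at each i in [0,9]:
  i=0: ✓ (all of [0,1])
  i=1: ✓ (all of [1,2])
  i=2: ✗ (fails at j=3)
  i=3: ✗ (fails at j=3)
  i=4: ✓ (all of [4,5])
  i=5: ✓ (all of [5,6])
  i=6: ✓ (all of [6,7])
  i=7: ✓ (all of [7,8])
  i=8: ✓ (all of [8,9])
  i=9: ✗ (fails at j=10)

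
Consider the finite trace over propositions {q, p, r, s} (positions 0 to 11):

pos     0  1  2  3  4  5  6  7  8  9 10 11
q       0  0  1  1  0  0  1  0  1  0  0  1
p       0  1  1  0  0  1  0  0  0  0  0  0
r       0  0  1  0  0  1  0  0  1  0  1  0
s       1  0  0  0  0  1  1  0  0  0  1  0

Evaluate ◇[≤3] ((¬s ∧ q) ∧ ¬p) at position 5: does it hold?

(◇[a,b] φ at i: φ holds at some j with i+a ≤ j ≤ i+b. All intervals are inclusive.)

True

Check ((¬s ∧ q) ∧ ¬p) at each j in [5,8]:
  j=5: false
  j=6: false
  j=7: false
  j=8: true
Found at j=8 → formula holds.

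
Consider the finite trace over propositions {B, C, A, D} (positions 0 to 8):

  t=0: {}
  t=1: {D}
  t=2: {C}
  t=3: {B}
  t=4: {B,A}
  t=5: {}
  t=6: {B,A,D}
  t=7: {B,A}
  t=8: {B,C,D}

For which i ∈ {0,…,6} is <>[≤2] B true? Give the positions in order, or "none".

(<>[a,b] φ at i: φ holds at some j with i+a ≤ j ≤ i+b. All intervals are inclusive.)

1, 2, 3, 4, 5, 6

Evaluate at each i in [0,6]:
  i=0: ✗ (none in [0,2])
  i=1: ✓ (witness j=3)
  i=2: ✓ (witness j=3)
  i=3: ✓ (witness j=3)
  i=4: ✓ (witness j=4)
  i=5: ✓ (witness j=6)
  i=6: ✓ (witness j=6)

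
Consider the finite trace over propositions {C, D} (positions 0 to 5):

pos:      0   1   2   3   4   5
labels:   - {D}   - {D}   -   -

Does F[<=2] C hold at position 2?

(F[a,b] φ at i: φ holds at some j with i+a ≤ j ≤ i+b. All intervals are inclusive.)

Check C at each j in [2,4]:
  j=2: false
  j=3: false
  j=4: false
No position in the window satisfies it → formula fails.

Does not hold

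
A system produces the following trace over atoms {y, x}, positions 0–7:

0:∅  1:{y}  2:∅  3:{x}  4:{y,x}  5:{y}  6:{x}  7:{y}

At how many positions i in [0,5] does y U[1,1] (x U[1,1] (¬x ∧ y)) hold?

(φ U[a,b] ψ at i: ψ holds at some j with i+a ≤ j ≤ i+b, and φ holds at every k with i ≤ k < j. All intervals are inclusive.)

Evaluate at each i in [0,5]:
  i=0: ✗ (no rhs in [1,1])
  i=1: ✗ (no rhs in [2,2])
  i=2: ✗ (no rhs in [3,3])
  i=3: ✗ (lhs fails at k=3 before rhs at j=4)
  i=4: ✗ (no rhs in [5,5])
  i=5: ✓ (rhs at j=6; lhs holds on [5,5])
Positions where it holds: {5} → 1.

1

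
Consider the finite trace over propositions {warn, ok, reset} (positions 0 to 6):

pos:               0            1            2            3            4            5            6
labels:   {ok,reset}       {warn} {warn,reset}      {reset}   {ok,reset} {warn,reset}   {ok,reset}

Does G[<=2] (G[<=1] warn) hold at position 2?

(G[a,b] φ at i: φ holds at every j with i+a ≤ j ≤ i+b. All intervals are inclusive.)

False

Check G[<=1] warn at every j in [2,4]:
  j=2: fails at 3
  j=3: fails at 3
  j=4: fails at 4
Fails at j=2 → formula fails.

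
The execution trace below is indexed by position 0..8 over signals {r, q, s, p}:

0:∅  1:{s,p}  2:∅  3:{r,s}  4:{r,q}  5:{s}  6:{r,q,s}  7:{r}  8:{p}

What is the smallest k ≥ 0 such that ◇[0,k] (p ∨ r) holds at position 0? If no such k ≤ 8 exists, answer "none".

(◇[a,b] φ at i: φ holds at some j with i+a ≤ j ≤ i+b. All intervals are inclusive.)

Scan j = 0,1,… for (p ∨ r):
  j=0: fails
  j=1: holds
First hit at j=1, so smallest k = 1-0 = 1.

1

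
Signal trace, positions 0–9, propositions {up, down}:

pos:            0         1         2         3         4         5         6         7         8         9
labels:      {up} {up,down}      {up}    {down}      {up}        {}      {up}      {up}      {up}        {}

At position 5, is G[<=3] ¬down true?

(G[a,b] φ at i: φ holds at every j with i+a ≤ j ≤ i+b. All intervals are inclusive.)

True

Check ¬down at every j in [5,8]:
  j=5: true
  j=6: true
  j=7: true
  j=8: true
All positions satisfy it → formula holds.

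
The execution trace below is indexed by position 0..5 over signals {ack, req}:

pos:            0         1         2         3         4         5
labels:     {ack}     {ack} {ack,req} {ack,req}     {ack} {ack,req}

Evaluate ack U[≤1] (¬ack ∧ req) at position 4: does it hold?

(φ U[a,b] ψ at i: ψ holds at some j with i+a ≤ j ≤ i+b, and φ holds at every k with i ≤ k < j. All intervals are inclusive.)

No

Need some j in [4,5] with (¬ack ∧ req), and ack at every k in [4,j-1].
  j=4: (¬ack ∧ req) false.
  j=5: (¬ack ∧ req) false.
No j in the window works → until fails.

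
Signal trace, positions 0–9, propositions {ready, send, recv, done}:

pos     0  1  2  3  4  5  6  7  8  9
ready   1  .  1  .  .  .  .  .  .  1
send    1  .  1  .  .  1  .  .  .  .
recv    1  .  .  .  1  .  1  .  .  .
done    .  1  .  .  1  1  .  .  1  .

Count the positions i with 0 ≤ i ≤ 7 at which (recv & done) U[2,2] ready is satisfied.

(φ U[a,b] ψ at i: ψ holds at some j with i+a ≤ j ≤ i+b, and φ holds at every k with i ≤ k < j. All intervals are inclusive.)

Evaluate at each i in [0,7]:
  i=0: ✗ (lhs fails at k=0 before rhs at j=2)
  i=1: ✗ (no rhs in [3,3])
  i=2: ✗ (no rhs in [4,4])
  i=3: ✗ (no rhs in [5,5])
  i=4: ✗ (no rhs in [6,6])
  i=5: ✗ (no rhs in [7,7])
  i=6: ✗ (no rhs in [8,8])
  i=7: ✗ (lhs fails at k=7 before rhs at j=9)
Positions where it holds: {} → 0.

0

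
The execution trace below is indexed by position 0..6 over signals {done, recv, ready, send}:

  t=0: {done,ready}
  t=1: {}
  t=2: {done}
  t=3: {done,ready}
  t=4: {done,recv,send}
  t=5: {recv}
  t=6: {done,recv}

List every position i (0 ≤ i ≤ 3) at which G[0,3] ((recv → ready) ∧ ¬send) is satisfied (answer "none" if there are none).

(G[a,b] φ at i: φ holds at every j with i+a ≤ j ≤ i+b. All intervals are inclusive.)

0

Evaluate at each i in [0,3]:
  i=0: ✓ (all of [0,3])
  i=1: ✗ (fails at j=4)
  i=2: ✗ (fails at j=4)
  i=3: ✗ (fails at j=4)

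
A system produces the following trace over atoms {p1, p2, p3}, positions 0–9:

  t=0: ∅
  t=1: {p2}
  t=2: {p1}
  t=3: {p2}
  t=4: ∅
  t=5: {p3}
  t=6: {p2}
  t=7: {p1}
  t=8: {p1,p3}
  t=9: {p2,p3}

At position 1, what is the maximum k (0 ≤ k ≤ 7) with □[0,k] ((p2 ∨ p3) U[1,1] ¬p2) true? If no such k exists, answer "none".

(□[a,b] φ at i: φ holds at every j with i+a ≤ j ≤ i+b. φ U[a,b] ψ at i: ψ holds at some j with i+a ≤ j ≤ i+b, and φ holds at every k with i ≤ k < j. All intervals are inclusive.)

((p2 ∨ p3) U[1,1] ¬p2) must hold from j=1 onward; find where it first fails.
  j=1: holds
  j=2: fails
Holds on [1,1], so largest k = 0.

0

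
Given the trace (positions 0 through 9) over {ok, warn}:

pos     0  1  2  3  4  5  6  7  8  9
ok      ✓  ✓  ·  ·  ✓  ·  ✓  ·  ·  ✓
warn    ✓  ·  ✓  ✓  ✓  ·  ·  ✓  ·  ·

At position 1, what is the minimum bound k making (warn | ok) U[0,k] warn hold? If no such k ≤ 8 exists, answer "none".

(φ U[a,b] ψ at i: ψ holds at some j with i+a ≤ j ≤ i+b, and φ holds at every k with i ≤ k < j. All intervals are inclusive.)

Need earliest j ≥ 1 with warn, and (warn | ok) at every k in [1,j-1].
  j=1: rhs fails.
  j=2: rhs holds; lhs holds on [1,1]. k = 1.

1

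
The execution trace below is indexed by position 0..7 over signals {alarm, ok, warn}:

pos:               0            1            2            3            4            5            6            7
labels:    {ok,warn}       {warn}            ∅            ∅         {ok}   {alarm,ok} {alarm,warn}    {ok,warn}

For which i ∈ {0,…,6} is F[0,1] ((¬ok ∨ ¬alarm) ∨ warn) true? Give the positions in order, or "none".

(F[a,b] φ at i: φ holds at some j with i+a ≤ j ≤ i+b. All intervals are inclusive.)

Evaluate at each i in [0,6]:
  i=0: ✓ (witness j=0)
  i=1: ✓ (witness j=1)
  i=2: ✓ (witness j=2)
  i=3: ✓ (witness j=3)
  i=4: ✓ (witness j=4)
  i=5: ✓ (witness j=6)
  i=6: ✓ (witness j=6)

0, 1, 2, 3, 4, 5, 6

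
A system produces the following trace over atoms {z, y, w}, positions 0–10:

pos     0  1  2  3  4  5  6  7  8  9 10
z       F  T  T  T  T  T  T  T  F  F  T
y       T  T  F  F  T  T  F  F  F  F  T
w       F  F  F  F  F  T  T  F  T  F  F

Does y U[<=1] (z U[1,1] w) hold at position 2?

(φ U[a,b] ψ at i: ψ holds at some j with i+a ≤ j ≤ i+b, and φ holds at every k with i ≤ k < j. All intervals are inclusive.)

Does not hold

Need some j in [2,3] with (z U[1,1] w), and y at every k in [2,j-1].
  j=2: (z U[1,1] w) — fails.
  j=3: (z U[1,1] w) — fails.
No j in the window works → until fails.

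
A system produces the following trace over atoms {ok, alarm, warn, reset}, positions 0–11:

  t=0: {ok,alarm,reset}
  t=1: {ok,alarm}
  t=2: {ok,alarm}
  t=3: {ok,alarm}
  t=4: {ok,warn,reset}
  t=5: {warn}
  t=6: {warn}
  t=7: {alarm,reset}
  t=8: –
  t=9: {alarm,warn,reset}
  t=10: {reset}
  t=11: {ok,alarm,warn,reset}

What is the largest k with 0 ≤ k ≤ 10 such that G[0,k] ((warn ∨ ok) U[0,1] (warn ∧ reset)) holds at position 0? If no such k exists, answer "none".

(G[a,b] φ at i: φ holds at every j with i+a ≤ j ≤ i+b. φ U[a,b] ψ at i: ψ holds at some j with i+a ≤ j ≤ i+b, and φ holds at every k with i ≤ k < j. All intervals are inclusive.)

none

((warn ∨ ok) U[0,1] (warn ∧ reset)) must hold from j=0 onward; find where it first fails.
  j=0: fails → no k works.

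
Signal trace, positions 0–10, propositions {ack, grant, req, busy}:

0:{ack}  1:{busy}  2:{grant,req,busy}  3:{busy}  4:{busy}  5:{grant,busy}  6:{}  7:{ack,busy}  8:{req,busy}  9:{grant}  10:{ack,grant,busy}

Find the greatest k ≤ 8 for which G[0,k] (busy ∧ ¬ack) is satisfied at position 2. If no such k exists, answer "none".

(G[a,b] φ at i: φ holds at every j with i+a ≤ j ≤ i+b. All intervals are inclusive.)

3

(busy ∧ ¬ack) must hold from j=2 onward; find where it first fails.
  j=2: holds
  j=3: holds
  j=4: holds
  j=5: holds
  j=6: fails
Holds on [2,5], so largest k = 3.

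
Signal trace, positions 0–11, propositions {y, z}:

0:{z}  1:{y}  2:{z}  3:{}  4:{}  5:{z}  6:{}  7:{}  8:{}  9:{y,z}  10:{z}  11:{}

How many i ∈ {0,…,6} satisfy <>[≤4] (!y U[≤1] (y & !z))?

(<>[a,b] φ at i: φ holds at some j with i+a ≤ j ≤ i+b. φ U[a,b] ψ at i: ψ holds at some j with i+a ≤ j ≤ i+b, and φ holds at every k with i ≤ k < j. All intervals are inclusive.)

2

Evaluate at each i in [0,6]:
  i=0: ✓ (witness j=0)
  i=1: ✓ (witness j=1)
  i=2: ✗ (none in [2,6])
  i=3: ✗ (none in [3,7])
  i=4: ✗ (none in [4,8])
  i=5: ✗ (none in [5,9])
  i=6: ✗ (none in [6,10])
Positions where it holds: {0, 1} → 2.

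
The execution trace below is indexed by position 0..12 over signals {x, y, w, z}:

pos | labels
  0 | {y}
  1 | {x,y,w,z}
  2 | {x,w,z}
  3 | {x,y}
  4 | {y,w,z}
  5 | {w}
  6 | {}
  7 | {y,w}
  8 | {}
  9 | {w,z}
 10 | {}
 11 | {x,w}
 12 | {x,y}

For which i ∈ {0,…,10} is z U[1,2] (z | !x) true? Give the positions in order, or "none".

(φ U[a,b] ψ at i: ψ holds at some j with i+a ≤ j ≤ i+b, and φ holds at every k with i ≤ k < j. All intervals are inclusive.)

Evaluate at each i in [0,10]:
  i=0: ✗ (lhs fails at k=0 before rhs at j=1)
  i=1: ✓ (rhs at j=2; lhs holds on [1,1])
  i=2: ✗ (lhs fails at k=3 before rhs at j=4)
  i=3: ✗ (lhs fails at k=3 before rhs at j=4)
  i=4: ✓ (rhs at j=5; lhs holds on [4,4])
  i=5: ✗ (lhs fails at k=5 before rhs at j=6)
  i=6: ✗ (lhs fails at k=6 before rhs at j=7)
  i=7: ✗ (lhs fails at k=7 before rhs at j=8)
  i=8: ✗ (lhs fails at k=8 before rhs at j=9)
  i=9: ✓ (rhs at j=10; lhs holds on [9,9])
  i=10: ✗ (no rhs in [11,12])

1, 4, 9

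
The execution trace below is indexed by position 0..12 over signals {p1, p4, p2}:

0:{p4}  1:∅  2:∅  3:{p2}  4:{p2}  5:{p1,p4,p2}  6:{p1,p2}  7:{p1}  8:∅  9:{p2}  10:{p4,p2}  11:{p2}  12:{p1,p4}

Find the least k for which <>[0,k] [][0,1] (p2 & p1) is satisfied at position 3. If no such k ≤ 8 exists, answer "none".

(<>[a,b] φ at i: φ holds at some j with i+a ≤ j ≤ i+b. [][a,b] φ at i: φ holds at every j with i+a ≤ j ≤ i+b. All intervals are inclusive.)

2

Scan j = 3,4,… for [][0,1] (p2 & p1):
  j=3: fails
  j=4: fails
  j=5: holds
First hit at j=5, so smallest k = 5-3 = 2.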